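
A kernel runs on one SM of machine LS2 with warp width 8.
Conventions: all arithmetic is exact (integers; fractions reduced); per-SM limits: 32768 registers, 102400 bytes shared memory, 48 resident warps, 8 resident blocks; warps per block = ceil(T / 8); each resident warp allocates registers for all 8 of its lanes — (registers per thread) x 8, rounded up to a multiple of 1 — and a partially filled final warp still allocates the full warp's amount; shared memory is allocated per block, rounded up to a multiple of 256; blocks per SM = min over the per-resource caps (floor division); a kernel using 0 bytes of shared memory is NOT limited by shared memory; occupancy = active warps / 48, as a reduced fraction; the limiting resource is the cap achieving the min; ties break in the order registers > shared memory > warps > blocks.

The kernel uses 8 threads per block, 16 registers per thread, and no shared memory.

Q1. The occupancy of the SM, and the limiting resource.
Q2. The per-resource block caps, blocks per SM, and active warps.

Answer: occupancy 1/6, limited by blocks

registers: 256 blocks
shared memory: no limit (kernel uses none)
warps: 48 blocks
blocks: 8 blocks

Answer: 8 blocks, 8 active warps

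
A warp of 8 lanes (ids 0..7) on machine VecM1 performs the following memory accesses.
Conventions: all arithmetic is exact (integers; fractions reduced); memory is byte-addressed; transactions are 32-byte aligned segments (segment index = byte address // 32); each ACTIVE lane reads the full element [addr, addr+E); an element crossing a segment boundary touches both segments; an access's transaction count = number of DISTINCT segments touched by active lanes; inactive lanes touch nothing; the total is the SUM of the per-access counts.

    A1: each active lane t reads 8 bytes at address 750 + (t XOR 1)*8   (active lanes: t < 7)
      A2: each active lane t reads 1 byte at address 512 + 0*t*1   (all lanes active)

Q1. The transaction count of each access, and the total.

A1: 3 transactions
A2: 1 transaction

Answer: 3,1; total 4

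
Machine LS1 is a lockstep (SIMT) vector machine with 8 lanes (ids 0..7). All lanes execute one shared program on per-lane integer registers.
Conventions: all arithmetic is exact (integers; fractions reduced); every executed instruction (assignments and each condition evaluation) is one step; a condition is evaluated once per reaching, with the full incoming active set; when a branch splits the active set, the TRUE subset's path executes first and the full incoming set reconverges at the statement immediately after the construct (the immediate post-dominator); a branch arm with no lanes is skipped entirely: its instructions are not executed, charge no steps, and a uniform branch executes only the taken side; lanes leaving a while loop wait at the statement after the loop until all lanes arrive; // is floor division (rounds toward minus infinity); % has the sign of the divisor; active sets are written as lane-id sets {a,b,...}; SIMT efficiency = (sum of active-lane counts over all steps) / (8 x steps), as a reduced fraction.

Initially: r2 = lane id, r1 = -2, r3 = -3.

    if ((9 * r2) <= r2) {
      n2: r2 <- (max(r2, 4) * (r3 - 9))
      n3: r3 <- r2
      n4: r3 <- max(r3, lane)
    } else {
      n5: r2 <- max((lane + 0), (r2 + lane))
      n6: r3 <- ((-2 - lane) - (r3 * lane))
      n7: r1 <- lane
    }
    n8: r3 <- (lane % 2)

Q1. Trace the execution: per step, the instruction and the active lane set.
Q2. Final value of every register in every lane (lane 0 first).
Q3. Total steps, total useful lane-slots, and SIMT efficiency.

step 0: eval ((9 * r2) <= r2)        {0,1,2,3,4,5,6,7}
step 1: r2 <- (max(r2, 4) * (r3 - 9)) {0}
step 2: r3 <- r2                     {0}
step 3: r3 <- max(r3, lane)          {0}
step 4: r2 <- max((lane + 0), (r2 + lane)) {1,2,3,4,5,6,7}
step 5: r3 <- ((-2 - lane) - (r3 * lane)) {1,2,3,4,5,6,7}
step 6: r1 <- lane                   {1,2,3,4,5,6,7}
step 7: r3 <- (lane % 2)             {0,1,2,3,4,5,6,7}

Answer: 8 steps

r2: -48,2,4,6,8,10,12,14
r1: -2,1,2,3,4,5,6,7
r3: 0,1,0,1,0,1,0,1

steps = 8; useful = 40; efficiency = 40/64 = 5/8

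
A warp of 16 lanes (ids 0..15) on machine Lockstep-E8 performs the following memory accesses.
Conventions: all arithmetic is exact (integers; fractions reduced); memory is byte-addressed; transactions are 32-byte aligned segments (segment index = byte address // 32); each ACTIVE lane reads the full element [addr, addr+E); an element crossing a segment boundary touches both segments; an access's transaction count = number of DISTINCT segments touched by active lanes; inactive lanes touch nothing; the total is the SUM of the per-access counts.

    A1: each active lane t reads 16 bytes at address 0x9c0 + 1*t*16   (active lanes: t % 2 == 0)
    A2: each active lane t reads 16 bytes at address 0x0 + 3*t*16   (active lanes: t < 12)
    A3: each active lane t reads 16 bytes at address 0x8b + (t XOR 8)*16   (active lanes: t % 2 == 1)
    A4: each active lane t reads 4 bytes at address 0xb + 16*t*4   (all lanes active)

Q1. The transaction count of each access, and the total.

A1: 8 transactions
A2: 12 transactions
A3: 9 transactions
A4: 16 transactions

Answer: 8,12,9,16; total 45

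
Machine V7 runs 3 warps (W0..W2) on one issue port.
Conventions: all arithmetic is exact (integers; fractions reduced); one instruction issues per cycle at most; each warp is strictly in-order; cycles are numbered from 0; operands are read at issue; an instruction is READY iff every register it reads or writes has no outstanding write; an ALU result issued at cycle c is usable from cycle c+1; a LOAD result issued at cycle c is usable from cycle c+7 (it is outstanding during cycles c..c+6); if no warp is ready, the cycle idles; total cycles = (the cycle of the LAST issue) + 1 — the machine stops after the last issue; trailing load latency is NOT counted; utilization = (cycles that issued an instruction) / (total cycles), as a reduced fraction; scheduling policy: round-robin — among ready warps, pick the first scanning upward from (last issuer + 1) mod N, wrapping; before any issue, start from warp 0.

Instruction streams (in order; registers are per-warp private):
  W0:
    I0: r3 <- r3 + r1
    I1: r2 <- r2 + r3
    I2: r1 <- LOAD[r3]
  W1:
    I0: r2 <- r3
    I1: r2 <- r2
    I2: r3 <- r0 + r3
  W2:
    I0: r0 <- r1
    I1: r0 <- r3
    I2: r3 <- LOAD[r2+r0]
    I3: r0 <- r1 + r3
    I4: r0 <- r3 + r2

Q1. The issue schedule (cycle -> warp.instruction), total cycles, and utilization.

cycle 0: W0.I0
cycle 1: W1.I0
cycle 2: W2.I0
cycle 3: W0.I1
cycle 4: W1.I1
cycle 5: W2.I1
cycle 6: W0.I2
cycle 7: W1.I2
cycle 8: W2.I2
cycle 9: idle
cycle 10: idle
cycle 11: idle
cycle 12: idle
cycle 13: idle
cycle 14: idle
cycle 15: W2.I3
cycle 16: W2.I4

Answer: 17 cycles, utilization 11/17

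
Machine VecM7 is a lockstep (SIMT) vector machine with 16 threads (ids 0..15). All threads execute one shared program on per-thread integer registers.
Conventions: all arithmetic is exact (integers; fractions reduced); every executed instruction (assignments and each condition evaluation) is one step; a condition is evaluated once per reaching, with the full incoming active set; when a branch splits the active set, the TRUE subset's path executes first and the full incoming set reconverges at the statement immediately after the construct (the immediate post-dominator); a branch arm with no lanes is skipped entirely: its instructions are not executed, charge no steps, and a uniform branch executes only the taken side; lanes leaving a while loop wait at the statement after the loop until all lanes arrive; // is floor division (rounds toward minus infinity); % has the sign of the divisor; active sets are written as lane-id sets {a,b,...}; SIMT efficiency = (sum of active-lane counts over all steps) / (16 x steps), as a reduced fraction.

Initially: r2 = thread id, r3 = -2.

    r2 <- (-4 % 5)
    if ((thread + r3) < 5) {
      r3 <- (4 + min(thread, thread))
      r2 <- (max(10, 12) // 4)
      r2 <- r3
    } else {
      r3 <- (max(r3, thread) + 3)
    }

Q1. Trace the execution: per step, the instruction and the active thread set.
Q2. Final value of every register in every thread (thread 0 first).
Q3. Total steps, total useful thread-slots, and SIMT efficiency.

step 0: r2 <- (-4 % 5)               {0,1,2,3,4,5,6,7,8,9,10,11,12,13,14,15}
step 1: eval ((thread + r3) < 5)     {0,1,2,3,4,5,6,7,8,9,10,11,12,13,14,15}
step 2: r3 <- (4 + min(thread, thread)) {0,1,2,3,4,5,6}
step 3: r2 <- (max(10, 12) // 4)     {0,1,2,3,4,5,6}
step 4: r2 <- r3                     {0,1,2,3,4,5,6}
step 5: r3 <- (max(r3, thread) + 3)  {7,8,9,10,11,12,13,14,15}

Answer: 6 steps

r2: 4,5,6,7,8,9,10,1,1,1,1,1,1,1,1,1
r3: 4,5,6,7,8,9,10,10,11,12,13,14,15,16,17,18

steps = 6; useful = 62; efficiency = 62/96 = 31/48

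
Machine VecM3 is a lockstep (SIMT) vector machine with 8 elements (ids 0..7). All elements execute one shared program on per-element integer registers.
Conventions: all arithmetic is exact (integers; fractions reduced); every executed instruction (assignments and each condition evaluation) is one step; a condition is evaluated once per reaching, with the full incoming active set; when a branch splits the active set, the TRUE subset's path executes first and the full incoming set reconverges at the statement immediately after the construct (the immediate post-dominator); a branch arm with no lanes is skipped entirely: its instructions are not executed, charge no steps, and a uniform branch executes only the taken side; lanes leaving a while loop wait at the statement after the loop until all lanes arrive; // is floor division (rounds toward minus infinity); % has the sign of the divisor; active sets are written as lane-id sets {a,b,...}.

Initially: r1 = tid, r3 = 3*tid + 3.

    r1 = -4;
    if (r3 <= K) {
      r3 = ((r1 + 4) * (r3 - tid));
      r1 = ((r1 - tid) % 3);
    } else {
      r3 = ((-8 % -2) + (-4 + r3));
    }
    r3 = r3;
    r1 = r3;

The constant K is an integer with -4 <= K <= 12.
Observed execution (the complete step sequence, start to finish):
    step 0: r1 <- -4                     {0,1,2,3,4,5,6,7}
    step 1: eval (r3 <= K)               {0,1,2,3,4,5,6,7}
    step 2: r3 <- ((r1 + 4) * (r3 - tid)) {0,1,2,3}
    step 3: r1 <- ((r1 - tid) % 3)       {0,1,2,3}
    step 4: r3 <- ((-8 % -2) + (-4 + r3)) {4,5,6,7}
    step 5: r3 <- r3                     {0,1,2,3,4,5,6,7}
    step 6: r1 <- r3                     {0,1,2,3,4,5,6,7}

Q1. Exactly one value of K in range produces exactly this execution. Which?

Answer: K = 12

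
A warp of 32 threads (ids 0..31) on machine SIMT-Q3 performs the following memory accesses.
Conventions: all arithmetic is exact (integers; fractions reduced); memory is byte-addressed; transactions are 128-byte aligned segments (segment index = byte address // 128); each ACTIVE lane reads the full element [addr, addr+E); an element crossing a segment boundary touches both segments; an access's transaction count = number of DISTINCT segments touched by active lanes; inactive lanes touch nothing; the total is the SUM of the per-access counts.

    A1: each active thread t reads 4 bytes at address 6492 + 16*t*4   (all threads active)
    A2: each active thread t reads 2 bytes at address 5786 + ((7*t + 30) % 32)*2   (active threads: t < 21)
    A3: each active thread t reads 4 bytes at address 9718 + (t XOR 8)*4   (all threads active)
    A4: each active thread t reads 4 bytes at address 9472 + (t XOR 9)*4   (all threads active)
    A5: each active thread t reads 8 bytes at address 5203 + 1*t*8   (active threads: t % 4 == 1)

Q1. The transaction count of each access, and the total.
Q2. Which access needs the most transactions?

A1: 17 transactions
A2: 1 transaction
A3: 2 transactions
A4: 1 transaction
A5: 3 transactions

Answer: 17,1,2,1,3; total 24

Answer: A1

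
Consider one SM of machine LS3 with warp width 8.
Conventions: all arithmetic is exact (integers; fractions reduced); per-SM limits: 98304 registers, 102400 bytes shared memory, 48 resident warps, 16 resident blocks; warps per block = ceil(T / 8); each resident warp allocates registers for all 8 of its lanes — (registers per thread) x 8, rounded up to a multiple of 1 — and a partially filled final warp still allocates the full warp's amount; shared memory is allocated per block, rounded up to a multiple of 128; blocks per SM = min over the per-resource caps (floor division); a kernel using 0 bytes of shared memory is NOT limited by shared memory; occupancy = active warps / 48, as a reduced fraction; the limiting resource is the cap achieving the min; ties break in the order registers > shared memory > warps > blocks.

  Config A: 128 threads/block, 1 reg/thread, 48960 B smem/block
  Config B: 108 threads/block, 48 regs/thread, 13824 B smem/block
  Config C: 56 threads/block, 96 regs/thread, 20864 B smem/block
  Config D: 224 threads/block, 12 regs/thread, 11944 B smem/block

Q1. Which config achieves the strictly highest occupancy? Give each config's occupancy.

occupancies: A 2/3, B 7/8, C 7/12, D 7/12

Answer: B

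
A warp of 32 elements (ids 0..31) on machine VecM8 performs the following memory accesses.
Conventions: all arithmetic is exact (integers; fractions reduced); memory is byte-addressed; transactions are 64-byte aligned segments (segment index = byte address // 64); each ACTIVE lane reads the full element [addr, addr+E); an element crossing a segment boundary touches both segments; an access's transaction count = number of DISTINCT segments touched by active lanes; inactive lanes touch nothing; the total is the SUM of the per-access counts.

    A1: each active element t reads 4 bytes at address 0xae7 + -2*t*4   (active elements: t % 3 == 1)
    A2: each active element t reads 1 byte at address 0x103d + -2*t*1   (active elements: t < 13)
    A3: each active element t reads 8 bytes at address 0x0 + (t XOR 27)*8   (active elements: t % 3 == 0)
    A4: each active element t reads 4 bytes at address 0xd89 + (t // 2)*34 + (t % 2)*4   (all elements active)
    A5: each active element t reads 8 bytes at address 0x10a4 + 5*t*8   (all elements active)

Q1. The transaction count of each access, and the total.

A1: 5 transactions
A2: 1 transaction
A3: 4 transactions
A4: 9 transactions
A5: 21 transactions

Answer: 5,1,4,9,21; total 40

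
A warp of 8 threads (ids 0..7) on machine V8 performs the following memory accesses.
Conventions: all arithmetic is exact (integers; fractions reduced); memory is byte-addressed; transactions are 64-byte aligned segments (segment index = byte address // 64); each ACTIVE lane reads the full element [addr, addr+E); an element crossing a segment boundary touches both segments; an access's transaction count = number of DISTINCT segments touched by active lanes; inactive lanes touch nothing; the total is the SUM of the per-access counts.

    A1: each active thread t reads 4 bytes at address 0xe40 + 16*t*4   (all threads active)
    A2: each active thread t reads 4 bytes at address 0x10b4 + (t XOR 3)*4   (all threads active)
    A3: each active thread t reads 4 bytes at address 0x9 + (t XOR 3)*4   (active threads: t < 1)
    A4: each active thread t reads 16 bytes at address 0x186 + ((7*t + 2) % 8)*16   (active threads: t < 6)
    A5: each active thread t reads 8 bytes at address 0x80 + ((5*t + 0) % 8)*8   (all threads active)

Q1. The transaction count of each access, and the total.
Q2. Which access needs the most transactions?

A1: 8 transactions
A2: 2 transactions
A3: 1 transaction
A4: 3 transactions
A5: 1 transaction

Answer: 8,2,1,3,1; total 15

Answer: A1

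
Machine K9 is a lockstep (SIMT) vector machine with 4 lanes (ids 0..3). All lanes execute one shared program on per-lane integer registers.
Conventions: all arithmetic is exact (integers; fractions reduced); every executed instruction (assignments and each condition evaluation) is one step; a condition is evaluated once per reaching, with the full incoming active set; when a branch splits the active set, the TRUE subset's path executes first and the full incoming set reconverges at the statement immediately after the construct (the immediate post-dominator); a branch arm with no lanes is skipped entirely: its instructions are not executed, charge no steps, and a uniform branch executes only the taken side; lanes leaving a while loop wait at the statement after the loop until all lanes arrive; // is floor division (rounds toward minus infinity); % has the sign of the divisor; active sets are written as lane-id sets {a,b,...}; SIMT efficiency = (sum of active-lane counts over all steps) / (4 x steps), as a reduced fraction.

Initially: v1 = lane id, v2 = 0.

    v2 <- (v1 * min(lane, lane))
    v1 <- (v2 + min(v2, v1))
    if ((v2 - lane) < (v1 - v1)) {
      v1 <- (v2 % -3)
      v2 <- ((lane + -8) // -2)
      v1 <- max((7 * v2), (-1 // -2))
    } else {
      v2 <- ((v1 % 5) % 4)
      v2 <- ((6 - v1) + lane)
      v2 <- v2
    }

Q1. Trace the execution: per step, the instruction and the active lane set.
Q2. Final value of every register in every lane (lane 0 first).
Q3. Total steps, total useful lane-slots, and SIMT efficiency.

step 0: v2 <- (v1 * min(lane, lane)) {0,1,2,3}
step 1: v1 <- (v2 + min(v2, v1))     {0,1,2,3}
step 2: eval ((v2 - lane) < (v1 - v1)) {0,1,2,3}
step 3: v2 <- ((v1 % 5) % 4)         {0,1,2,3}
step 4: v2 <- ((6 - v1) + lane)      {0,1,2,3}
step 5: v2 <- v2                     {0,1,2,3}

Answer: 6 steps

v1: 0,2,6,12
v2: 6,5,2,-3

steps = 6; useful = 24; efficiency = 24/24 = 1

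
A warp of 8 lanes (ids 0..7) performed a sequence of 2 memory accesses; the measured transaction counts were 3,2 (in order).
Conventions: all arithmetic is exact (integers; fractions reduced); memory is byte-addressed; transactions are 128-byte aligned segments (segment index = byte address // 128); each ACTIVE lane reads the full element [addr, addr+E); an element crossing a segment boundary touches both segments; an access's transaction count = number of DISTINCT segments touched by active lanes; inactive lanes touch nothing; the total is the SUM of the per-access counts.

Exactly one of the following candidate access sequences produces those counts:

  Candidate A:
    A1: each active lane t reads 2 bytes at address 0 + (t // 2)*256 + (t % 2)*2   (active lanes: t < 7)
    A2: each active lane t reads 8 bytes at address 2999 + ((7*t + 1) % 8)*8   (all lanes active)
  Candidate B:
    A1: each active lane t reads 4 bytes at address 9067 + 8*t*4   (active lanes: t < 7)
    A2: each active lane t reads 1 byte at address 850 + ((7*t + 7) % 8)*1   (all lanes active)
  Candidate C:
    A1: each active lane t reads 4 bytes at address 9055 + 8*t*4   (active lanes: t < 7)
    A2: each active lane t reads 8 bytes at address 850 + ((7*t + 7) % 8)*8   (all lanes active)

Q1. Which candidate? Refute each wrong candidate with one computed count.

A: A1 gives 4 transactions, not 3
B: A2 gives 1 transaction, not 2
C: all counts match (3,2)

Answer: C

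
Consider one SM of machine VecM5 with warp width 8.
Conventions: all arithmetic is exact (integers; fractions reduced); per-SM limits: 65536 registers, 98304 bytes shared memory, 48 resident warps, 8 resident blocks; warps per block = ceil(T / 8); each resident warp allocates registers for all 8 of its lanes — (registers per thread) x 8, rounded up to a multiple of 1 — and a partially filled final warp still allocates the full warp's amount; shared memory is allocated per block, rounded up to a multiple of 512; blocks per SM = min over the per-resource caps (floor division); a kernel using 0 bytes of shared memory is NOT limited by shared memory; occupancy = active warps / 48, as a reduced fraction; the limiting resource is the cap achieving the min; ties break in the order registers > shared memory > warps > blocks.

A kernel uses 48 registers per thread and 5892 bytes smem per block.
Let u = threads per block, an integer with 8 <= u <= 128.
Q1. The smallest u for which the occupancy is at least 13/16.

Answer: u = 33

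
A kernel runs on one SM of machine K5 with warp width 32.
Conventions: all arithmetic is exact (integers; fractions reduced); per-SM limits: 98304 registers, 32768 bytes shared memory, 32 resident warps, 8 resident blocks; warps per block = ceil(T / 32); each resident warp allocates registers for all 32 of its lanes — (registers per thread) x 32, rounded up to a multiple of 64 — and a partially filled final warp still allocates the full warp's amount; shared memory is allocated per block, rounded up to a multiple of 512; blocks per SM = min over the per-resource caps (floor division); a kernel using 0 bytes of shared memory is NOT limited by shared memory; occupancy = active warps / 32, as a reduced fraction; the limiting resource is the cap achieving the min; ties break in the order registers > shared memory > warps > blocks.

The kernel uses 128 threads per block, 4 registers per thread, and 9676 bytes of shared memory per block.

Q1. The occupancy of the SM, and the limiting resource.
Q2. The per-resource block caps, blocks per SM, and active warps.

Answer: occupancy 3/8, limited by shared memory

registers: 192 blocks
shared memory: 3 blocks
warps: 8 blocks
blocks: 8 blocks

Answer: 3 blocks, 12 active warps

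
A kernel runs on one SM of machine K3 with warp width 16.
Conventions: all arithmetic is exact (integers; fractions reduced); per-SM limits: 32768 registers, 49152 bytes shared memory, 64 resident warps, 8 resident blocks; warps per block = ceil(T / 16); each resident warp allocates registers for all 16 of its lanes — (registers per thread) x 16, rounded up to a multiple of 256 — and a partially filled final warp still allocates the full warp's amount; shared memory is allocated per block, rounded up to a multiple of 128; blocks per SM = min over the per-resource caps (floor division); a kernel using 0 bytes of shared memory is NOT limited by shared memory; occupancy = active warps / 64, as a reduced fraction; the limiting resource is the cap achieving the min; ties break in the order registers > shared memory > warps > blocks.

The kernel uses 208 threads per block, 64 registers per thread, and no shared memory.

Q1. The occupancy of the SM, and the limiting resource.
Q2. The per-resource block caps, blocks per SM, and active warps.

Answer: occupancy 13/32, limited by registers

registers: 2 blocks
shared memory: no limit (kernel uses none)
warps: 4 blocks
blocks: 8 blocks

Answer: 2 blocks, 26 active warps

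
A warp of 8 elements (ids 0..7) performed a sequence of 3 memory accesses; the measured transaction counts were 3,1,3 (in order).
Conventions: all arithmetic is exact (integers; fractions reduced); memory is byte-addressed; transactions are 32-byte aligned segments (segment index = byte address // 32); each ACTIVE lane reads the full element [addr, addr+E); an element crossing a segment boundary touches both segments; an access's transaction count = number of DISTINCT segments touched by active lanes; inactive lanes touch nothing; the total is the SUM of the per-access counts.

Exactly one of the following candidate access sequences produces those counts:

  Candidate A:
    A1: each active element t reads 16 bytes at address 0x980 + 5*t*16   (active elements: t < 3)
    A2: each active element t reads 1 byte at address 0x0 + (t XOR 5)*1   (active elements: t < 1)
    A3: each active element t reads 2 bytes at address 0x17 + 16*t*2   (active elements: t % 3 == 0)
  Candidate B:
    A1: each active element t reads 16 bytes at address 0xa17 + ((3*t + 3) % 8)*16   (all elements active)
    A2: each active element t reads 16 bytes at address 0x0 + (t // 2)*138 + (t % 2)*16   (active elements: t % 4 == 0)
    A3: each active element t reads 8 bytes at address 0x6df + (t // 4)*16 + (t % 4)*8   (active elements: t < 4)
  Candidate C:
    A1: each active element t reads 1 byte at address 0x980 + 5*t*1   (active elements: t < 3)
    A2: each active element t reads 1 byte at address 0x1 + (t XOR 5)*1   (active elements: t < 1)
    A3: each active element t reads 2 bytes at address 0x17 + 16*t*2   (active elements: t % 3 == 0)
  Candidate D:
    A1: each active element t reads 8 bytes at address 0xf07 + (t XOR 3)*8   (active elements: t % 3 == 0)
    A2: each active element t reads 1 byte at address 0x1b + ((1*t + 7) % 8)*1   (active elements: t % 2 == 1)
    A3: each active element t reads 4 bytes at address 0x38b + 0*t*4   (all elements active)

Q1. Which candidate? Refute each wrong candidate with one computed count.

B: A1 gives 5 transactions, not 3
C: A1 gives 1 transaction, not 3
D: A1 gives 2 transactions, not 3
A: all counts match (3,1,3)

Answer: A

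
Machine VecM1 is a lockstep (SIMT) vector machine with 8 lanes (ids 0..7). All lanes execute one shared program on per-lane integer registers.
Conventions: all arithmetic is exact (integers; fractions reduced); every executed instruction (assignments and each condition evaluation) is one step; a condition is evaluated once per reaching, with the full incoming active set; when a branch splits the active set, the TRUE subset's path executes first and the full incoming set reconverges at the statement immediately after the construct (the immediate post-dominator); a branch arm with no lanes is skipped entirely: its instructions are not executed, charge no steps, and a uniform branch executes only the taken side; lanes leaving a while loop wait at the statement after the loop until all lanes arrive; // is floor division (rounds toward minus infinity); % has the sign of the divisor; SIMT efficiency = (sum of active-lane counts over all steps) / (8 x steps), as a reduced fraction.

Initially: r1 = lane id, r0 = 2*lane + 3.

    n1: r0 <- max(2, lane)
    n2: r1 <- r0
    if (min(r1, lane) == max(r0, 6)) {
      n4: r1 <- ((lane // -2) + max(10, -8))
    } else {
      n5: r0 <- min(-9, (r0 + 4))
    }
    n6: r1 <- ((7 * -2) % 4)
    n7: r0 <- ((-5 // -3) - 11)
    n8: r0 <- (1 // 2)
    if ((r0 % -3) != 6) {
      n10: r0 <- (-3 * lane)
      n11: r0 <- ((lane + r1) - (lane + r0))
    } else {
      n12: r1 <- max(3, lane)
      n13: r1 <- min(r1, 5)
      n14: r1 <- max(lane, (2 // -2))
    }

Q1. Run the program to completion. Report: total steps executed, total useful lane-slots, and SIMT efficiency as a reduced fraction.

Answer: 11 steps, 80 useful, 10/11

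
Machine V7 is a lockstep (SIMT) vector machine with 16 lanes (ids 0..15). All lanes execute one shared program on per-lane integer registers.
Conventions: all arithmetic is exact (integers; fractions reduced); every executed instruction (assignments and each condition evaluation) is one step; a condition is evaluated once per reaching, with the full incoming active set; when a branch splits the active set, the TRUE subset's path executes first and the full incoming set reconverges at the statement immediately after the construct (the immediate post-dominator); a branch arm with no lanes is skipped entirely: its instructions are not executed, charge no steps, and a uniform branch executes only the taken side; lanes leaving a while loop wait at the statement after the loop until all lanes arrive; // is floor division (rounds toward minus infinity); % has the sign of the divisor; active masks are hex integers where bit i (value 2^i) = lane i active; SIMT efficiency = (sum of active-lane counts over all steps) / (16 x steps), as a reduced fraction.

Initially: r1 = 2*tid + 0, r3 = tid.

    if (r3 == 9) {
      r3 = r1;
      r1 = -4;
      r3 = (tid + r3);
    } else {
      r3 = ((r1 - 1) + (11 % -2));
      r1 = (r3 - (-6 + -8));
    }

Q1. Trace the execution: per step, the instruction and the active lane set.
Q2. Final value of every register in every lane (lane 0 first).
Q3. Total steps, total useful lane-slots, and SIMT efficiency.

step 0: eval (r3 == 9)               0xffff
step 1: r3 <- r1                     0x0200
step 2: r1 <- -4                     0x0200
step 3: r3 <- (tid + r3)             0x0200
step 4: r3 <- ((r1 - 1) + (11 % -2)) 0xfdff
step 5: r1 <- (r3 - (-6 + -8))       0xfdff

Answer: 6 steps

r1: 12,14,16,18,20,22,24,26,28,-4,32,34,36,38,40,42
r3: -2,0,2,4,6,8,10,12,14,27,18,20,22,24,26,28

steps = 6; useful = 49; efficiency = 49/96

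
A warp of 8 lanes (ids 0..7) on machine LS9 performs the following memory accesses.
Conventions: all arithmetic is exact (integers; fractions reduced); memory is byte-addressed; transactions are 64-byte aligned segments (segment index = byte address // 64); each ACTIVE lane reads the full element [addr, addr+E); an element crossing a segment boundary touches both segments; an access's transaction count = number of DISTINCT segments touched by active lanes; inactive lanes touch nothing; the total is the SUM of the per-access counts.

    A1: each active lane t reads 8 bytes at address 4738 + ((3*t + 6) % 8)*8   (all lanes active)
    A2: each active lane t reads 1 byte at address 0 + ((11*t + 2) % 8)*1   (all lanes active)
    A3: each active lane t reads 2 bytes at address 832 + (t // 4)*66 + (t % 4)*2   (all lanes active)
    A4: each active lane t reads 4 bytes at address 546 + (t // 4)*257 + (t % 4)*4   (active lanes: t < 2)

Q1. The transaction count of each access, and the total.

A1: 2 transactions
A2: 1 transaction
A3: 2 transactions
A4: 1 transaction

Answer: 2,1,2,1; total 6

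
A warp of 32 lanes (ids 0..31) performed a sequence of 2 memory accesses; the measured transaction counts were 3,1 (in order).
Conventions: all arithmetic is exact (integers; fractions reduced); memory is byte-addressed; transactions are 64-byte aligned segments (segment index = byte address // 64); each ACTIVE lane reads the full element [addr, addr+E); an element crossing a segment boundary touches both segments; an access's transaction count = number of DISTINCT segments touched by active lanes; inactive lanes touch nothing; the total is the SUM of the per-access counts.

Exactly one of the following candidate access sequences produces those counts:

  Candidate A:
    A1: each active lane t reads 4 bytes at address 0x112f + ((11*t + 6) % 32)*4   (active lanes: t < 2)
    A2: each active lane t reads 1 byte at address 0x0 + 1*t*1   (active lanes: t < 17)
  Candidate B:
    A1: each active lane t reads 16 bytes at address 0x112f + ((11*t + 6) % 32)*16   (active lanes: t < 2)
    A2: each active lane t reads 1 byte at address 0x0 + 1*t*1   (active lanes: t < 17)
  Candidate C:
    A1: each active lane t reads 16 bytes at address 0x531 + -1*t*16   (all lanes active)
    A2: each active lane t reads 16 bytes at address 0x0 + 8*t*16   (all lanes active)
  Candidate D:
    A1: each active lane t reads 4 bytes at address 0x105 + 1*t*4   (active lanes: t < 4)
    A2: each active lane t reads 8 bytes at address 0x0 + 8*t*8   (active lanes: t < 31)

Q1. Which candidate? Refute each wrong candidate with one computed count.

A: A1 gives 1 transaction, not 3
C: A1 gives 9 transactions, not 3
D: A1 gives 1 transaction, not 3
B: all counts match (3,1)

Answer: B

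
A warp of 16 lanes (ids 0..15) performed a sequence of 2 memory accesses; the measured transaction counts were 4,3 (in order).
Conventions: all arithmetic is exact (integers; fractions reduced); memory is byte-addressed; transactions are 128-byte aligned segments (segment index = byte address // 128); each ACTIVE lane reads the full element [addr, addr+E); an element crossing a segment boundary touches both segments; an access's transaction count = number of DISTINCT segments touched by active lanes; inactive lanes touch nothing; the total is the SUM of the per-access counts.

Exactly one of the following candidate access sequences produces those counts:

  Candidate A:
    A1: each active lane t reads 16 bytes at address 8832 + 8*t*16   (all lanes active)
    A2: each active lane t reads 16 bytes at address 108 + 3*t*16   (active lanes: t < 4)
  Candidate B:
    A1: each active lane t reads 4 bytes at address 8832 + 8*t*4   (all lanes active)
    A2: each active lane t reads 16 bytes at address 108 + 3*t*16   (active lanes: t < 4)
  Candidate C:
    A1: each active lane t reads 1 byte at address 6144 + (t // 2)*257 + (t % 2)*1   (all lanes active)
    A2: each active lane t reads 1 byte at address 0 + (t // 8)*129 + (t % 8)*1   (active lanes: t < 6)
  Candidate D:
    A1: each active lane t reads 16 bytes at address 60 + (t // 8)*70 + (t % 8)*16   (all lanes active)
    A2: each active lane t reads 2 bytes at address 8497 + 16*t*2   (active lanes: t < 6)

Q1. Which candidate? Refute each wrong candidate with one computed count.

A: A1 gives 16 transactions, not 4
C: A1 gives 8 transactions, not 4
D: A1 gives 3 transactions, not 4
B: all counts match (4,3)

Answer: B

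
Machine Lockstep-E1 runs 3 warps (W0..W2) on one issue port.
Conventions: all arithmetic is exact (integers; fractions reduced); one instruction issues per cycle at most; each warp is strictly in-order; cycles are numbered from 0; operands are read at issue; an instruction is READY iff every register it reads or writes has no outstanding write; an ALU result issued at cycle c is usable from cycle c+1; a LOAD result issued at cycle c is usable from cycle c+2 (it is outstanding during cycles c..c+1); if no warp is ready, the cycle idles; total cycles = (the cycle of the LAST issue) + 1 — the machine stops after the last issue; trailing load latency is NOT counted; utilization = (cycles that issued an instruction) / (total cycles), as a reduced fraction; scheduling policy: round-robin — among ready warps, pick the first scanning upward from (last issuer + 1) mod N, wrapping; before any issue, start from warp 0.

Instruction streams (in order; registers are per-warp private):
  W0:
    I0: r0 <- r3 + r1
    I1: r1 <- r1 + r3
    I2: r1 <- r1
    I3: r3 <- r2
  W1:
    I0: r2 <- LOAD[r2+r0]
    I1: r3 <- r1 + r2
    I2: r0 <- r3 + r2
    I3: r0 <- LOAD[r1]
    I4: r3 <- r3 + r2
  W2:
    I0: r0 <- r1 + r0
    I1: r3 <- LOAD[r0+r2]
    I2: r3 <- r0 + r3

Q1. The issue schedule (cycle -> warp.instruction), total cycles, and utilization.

cycle 0: W0.I0
cycle 1: W1.I0
cycle 2: W2.I0
cycle 3: W0.I1
cycle 4: W1.I1
cycle 5: W2.I1
cycle 6: W0.I2
cycle 7: W1.I2
cycle 8: W2.I2
cycle 9: W0.I3
cycle 10: W1.I3
cycle 11: W1.I4

Answer: 12 cycles, utilization 1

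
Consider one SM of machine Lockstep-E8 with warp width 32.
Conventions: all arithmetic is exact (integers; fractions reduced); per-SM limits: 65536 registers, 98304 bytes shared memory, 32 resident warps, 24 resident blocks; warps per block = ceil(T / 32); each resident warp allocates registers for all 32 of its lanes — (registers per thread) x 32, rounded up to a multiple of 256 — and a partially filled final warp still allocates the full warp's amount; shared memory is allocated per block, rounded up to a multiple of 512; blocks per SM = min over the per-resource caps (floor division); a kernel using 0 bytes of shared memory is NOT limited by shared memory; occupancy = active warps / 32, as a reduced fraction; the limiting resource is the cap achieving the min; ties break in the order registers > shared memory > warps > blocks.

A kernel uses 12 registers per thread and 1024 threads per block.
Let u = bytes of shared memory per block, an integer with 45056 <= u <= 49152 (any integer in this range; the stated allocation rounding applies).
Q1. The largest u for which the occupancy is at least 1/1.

Answer: u = 49152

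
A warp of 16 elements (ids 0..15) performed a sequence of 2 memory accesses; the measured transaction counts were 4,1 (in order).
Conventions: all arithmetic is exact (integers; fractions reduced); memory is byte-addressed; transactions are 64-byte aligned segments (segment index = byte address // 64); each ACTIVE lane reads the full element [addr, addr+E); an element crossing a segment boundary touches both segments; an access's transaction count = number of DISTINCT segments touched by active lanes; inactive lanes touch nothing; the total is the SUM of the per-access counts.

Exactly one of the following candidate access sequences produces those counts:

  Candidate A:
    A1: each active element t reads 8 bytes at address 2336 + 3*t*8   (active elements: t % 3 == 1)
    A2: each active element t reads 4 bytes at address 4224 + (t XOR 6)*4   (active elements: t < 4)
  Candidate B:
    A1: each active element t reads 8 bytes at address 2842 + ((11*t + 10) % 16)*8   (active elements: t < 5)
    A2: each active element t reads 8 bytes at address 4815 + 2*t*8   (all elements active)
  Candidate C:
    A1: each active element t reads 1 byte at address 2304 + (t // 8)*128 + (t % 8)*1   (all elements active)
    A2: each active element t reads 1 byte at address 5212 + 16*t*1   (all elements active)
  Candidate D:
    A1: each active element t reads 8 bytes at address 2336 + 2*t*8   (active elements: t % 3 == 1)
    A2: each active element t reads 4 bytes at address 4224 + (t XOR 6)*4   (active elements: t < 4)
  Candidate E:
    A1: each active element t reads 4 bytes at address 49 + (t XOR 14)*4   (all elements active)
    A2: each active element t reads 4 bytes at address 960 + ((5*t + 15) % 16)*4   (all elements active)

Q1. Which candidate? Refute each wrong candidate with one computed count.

A: A1 gives 5 transactions, not 4
B: A1 gives 2 transactions, not 4
C: A1 gives 2 transactions, not 4
E: A1 gives 2 transactions, not 4
D: all counts match (4,1)

Answer: D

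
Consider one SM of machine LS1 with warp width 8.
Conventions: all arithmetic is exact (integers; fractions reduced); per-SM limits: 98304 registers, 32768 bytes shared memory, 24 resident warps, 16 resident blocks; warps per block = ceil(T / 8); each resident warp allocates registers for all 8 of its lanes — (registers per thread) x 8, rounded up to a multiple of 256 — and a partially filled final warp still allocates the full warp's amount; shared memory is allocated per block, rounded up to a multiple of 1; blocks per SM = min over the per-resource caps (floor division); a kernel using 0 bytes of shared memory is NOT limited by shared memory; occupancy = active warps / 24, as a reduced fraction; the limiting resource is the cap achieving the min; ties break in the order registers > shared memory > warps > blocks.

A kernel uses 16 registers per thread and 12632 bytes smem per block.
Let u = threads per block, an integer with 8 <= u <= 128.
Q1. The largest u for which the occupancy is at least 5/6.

Answer: u = 96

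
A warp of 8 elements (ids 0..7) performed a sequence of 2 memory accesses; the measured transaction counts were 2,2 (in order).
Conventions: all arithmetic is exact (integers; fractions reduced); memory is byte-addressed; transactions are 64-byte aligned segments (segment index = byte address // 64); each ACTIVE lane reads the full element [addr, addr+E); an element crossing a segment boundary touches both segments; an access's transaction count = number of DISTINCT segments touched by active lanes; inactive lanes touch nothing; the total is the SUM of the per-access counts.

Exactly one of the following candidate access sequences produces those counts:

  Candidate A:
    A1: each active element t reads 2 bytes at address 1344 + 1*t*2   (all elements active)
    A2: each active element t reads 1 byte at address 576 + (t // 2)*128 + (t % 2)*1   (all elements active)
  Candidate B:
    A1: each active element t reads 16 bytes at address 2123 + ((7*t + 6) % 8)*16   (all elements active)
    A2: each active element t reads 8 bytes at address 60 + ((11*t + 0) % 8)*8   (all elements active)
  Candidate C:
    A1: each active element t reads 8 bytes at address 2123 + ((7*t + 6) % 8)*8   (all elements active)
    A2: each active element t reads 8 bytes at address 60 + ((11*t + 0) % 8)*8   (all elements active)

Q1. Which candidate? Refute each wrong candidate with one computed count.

A: A1 gives 1 transaction, not 2
B: A1 gives 3 transactions, not 2
C: all counts match (2,2)

Answer: C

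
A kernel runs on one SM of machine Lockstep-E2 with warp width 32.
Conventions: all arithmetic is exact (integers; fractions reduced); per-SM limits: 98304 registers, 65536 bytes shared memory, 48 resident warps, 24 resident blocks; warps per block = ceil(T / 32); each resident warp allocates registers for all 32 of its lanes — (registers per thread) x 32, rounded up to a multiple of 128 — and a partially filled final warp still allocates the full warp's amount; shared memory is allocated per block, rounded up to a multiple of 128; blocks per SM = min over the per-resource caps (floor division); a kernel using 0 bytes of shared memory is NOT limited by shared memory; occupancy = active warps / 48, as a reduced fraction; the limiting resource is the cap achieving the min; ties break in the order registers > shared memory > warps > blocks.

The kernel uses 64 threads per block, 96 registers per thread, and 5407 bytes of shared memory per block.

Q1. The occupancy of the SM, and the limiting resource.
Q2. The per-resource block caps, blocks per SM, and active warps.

Answer: occupancy 11/24, limited by shared memory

registers: 16 blocks
shared memory: 11 blocks
warps: 24 blocks
blocks: 24 blocks

Answer: 11 blocks, 22 active warps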